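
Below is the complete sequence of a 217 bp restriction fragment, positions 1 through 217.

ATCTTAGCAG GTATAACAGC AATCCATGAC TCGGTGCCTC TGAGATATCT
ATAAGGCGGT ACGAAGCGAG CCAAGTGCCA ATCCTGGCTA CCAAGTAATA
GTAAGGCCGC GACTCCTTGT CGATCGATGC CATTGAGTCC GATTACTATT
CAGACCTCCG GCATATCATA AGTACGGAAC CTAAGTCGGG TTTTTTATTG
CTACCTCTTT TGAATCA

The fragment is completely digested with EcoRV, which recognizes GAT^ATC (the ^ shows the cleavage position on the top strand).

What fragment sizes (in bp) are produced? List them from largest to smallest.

171, 46 bp

The EcoRV site (GATATC) starts at position 44.
EcoRV cuts after base 3 of each site, so after position 46.
Linear molecule, 1 cut → 2 fragments:
  1–46 → 46 bp
  47–217 → 171 bp
Sorted largest to smallest: 171, 46 bp.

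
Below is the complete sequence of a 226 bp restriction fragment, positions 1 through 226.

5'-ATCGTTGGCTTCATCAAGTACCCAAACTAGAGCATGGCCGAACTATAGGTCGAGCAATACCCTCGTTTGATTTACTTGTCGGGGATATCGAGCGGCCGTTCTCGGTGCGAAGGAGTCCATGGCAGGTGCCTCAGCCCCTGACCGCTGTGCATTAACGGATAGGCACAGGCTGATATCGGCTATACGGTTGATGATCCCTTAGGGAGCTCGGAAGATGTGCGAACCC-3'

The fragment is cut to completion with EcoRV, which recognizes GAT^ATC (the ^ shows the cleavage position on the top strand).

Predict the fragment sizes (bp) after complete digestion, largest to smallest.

88, 86, 52 bp

EcoRV sites (GATATC) start at positions 84, 172.
EcoRV cuts after base 3 of each site, so after positions 86, 174.
Linear molecule, 2 cuts → 3 fragments:
  1–86 → 86 bp
  87–174 → 88 bp
  175–226 → 52 bp
Sorted largest to smallest: 88, 86, 52 bp.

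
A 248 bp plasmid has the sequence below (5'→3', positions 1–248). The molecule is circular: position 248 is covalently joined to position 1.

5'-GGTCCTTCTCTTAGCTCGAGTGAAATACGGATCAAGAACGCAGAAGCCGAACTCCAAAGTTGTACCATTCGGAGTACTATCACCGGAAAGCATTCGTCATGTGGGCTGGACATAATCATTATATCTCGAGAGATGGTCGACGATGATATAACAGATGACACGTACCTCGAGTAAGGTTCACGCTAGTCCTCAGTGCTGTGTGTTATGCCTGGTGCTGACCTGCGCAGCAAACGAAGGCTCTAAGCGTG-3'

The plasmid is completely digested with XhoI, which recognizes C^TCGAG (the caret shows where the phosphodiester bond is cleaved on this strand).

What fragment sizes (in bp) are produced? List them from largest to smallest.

110, 97, 41 bp

XhoI sites (CTCGAG) start at positions 15, 125, 166.
XhoI cuts after the first base of each site, so after positions 15, 125, 166.
Circular molecule, 3 cuts → 3 fragments:
  16–125 → 110 bp
  126–166 → 41 bp
  167–248 then 1–15 → 82 + 15 = 97 bp
Sorted largest to smallest: 110, 97, 41 bp.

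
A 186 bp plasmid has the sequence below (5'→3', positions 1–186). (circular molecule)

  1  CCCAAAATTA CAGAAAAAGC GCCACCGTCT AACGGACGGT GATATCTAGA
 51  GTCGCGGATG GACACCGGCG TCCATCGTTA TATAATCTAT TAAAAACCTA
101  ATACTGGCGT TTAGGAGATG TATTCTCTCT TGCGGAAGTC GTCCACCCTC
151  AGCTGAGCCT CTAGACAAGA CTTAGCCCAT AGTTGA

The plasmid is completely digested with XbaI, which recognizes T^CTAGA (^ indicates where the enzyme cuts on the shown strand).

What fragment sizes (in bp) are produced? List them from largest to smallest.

XbaI sites (TCTAGA) start at positions 45, 160.
XbaI cuts after the first base of each site, so after positions 45, 160.
Circular molecule, 2 cuts → 2 fragments:
  46–160 → 115 bp
  161–186 then 1–45 → 26 + 45 = 71 bp
Sorted largest to smallest: 115, 71 bp.

115, 71 bp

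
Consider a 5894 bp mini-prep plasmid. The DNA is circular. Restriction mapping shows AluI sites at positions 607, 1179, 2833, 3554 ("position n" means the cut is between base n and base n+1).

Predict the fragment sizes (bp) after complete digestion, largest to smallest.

Circular molecule, 4 cuts → 4 fragments:
  1179 − 607 = 572 bp
  2833 − 1179 = 1654 bp
  3554 − 2833 = 721 bp
  wrap: 5894 − 3554 + 607 = 2947 bp
Sorted largest to smallest: 2947, 1654, 721, 572 bp.

2947, 1654, 721, 572 bp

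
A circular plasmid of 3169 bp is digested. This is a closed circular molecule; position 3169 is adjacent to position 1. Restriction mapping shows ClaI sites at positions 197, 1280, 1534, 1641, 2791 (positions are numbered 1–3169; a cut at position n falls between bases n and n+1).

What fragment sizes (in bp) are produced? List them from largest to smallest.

Circular molecule, 5 cuts → 5 fragments:
  1280 − 197 = 1083 bp
  1534 − 1280 = 254 bp
  1641 − 1534 = 107 bp
  2791 − 1641 = 1150 bp
  wrap: 3169 − 2791 + 197 = 575 bp
Sorted largest to smallest: 1150, 1083, 575, 254, 107 bp.

1150, 1083, 575, 254, 107 bp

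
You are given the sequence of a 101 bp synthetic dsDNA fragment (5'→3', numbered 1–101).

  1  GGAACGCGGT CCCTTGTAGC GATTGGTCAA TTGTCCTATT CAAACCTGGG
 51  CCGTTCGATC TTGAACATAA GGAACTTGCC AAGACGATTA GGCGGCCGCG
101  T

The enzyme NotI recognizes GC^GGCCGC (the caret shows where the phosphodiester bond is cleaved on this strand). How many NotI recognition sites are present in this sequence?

GCGGCCGC occurs starting at position 92.
NotI cuts at 1 site.

1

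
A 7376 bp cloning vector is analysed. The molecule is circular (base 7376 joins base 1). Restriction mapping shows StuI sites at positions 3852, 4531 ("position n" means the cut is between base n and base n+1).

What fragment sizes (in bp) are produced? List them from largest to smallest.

Circular molecule, 2 cuts → 2 fragments:
  4531 − 3852 = 679 bp
  wrap: 7376 − 4531 + 3852 = 6697 bp
Sorted largest to smallest: 6697, 679 bp.

6697, 679 bp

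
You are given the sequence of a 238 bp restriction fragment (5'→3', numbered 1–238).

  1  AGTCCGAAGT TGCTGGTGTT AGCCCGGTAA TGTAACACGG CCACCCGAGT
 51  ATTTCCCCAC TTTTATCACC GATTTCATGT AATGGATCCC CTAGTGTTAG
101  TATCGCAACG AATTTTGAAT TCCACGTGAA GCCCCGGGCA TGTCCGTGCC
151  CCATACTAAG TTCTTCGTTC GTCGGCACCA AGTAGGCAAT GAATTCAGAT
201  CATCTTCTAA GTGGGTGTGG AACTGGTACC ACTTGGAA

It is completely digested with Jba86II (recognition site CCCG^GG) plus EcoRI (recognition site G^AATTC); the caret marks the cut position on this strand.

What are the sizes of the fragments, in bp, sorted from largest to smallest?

117, 55, 47, 19 bp

The Jba86II site (CCCGGG) starts at position 133.
Jba86II cuts after base 4 of each site, so after position 136.
EcoRI sites (GAATTC) start at positions 117, 191.
EcoRI cuts after the first base of each site, so after positions 117, 191.
Combined cut positions: 117, 136, 191.
Linear molecule, 3 cuts → 4 fragments:
  1–117 → 117 bp
  118–136 → 19 bp
  137–191 → 55 bp
  192–238 → 47 bp
Sorted largest to smallest: 117, 55, 47, 19 bp.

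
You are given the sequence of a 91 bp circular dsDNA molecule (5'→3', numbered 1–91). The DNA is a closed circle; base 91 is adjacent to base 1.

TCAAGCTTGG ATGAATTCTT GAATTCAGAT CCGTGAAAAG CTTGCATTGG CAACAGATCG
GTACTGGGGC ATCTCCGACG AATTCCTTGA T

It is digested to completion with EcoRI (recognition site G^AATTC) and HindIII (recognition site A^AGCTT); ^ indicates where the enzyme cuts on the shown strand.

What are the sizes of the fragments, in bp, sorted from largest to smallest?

EcoRI sites (GAATTC) start at positions 13, 21, 80.
EcoRI cuts after the first base of each site, so after positions 13, 21, 80.
HindIII sites (AAGCTT) start at positions 3, 38.
HindIII cuts after the first base of each site, so after positions 3, 38.
Combined cut positions: 3, 13, 21, 38, 80.
Circular molecule, 5 cuts → 5 fragments:
  4–13 → 10 bp
  14–21 → 8 bp
  22–38 → 17 bp
  39–80 → 42 bp
  81–91 then 1–3 → 11 + 3 = 14 bp
Sorted largest to smallest: 42, 17, 14, 10, 8 bp.

42, 17, 14, 10, 8 bp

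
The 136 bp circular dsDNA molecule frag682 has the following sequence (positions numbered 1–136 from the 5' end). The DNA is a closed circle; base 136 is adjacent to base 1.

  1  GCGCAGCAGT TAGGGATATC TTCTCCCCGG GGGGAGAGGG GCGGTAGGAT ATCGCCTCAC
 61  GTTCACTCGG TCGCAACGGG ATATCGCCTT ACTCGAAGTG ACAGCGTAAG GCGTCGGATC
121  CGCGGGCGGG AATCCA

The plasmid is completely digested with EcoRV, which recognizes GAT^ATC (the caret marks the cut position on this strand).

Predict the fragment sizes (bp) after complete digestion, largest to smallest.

EcoRV sites (GATATC) start at positions 15, 48, 80.
EcoRV cuts after base 3 of each site, so after positions 17, 50, 82.
Circular molecule, 3 cuts → 3 fragments:
  18–50 → 33 bp
  51–82 → 32 bp
  83–136 then 1–17 → 54 + 17 = 71 bp
Sorted largest to smallest: 71, 33, 32 bp.

71, 33, 32 bp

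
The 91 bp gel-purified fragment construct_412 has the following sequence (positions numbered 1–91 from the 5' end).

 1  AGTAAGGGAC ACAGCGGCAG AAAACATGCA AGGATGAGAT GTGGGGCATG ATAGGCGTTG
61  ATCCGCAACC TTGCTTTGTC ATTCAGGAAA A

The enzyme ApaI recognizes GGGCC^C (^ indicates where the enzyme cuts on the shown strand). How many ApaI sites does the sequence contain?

0

No occurrence of GGGCCC is present in the sequence.
ApaI does not cut: 0 sites.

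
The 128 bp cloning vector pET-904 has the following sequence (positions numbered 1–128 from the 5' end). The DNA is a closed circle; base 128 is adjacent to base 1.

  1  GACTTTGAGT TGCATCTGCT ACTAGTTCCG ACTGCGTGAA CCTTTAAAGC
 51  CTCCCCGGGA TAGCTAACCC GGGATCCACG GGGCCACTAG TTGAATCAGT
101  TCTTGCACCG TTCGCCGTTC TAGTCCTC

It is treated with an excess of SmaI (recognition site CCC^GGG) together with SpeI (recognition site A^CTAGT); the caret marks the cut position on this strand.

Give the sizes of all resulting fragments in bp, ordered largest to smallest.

SmaI sites (CCCGGG) start at positions 54, 68.
SmaI cuts after base 3 of each site, so after positions 56, 70.
SpeI sites (ACTAGT) start at positions 21, 86.
SpeI cuts after the first base of each site, so after positions 21, 86.
Combined cut positions: 21, 56, 70, 86.
Circular molecule, 4 cuts → 4 fragments:
  22–56 → 35 bp
  57–70 → 14 bp
  71–86 → 16 bp
  87–128 then 1–21 → 42 + 21 = 63 bp
Sorted largest to smallest: 63, 35, 16, 14 bp.

63, 35, 16, 14 bp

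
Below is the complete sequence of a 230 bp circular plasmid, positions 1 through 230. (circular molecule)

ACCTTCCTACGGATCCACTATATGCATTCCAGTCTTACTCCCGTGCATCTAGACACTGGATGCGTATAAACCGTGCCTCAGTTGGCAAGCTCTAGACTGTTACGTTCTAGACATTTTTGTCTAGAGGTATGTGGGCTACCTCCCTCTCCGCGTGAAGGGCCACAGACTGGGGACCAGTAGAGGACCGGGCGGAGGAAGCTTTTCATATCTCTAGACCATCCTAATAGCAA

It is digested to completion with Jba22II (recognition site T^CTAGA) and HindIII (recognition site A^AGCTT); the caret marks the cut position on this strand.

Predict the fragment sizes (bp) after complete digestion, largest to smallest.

Jba22II sites (TCTAGA) start at positions 48, 91, 106, 120, 210.
Jba22II cuts after the first base of each site, so after positions 48, 91, 106, 120, 210.
The HindIII site (AAGCTT) starts at position 196.
HindIII cuts after the first base of each site, so after position 196.
Combined cut positions: 48, 91, 106, 120, 196, 210.
Circular molecule, 6 cuts → 6 fragments:
  49–91 → 43 bp
  92–106 → 15 bp
  107–120 → 14 bp
  121–196 → 76 bp
  197–210 → 14 bp
  211–230 then 1–48 → 20 + 48 = 68 bp
Sorted largest to smallest: 76, 68, 43, 15, 14, 14 bp.

76, 68, 43, 15, 14, 14 bp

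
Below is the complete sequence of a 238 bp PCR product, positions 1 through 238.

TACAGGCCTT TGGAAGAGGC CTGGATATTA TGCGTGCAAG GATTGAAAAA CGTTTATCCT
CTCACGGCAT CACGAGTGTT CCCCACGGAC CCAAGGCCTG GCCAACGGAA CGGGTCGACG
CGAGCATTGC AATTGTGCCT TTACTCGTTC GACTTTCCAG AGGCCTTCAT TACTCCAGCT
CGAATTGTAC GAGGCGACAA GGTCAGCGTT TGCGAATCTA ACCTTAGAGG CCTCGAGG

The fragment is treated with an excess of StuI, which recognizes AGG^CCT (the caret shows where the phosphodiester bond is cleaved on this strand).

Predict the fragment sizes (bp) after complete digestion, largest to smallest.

77, 67, 67, 13, 8, 6 bp

StuI sites (AGGCCT) start at positions 4, 17, 94, 161, 228.
StuI cuts after base 3 of each site, so after positions 6, 19, 96, 163, 230.
Linear molecule, 5 cuts → 6 fragments:
  1–6 → 6 bp
  7–19 → 13 bp
  20–96 → 77 bp
  97–163 → 67 bp
  164–230 → 67 bp
  231–238 → 8 bp
Sorted largest to smallest: 77, 67, 67, 13, 8, 6 bp.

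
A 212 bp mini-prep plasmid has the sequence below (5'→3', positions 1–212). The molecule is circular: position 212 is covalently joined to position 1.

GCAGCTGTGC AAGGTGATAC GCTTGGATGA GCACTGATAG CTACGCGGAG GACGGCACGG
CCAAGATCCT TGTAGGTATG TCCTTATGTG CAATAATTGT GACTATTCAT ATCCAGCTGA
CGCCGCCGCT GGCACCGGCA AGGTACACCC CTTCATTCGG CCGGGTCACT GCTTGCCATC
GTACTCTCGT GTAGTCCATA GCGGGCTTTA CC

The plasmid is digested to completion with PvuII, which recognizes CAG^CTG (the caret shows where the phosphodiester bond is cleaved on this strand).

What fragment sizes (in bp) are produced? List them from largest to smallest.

PvuII sites (CAGCTG) start at positions 2, 114.
PvuII cuts after base 3 of each site, so after positions 4, 116.
Circular molecule, 2 cuts → 2 fragments:
  5–116 → 112 bp
  117–212 then 1–4 → 96 + 4 = 100 bp
Sorted largest to smallest: 112, 100 bp.

112, 100 bp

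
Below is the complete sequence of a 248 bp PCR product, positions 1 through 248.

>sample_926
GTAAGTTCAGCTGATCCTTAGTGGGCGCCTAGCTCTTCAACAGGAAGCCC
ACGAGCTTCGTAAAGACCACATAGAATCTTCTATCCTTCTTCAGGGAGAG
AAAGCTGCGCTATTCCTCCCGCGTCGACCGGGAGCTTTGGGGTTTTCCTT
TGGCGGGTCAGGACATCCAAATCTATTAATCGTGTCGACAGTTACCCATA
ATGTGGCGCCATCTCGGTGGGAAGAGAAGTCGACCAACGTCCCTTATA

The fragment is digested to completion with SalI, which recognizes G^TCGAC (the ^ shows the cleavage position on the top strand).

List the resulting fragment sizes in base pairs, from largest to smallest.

SalI sites (GTCGAC) start at positions 123, 184, 229.
SalI cuts after the first base of each site, so after positions 123, 184, 229.
Linear molecule, 3 cuts → 4 fragments:
  1–123 → 123 bp
  124–184 → 61 bp
  185–229 → 45 bp
  230–248 → 19 bp
Sorted largest to smallest: 123, 61, 45, 19 bp.

123, 61, 45, 19 bp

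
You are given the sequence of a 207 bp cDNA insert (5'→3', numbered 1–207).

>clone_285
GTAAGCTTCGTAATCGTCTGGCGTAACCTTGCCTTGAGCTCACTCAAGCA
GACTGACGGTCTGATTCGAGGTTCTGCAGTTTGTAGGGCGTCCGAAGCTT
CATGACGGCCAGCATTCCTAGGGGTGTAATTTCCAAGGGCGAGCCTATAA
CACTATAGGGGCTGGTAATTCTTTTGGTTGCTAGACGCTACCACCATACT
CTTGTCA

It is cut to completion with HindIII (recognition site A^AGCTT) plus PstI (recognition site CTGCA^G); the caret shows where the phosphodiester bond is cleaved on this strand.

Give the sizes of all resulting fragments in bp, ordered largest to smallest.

112, 75, 17, 3 bp

HindIII sites (AAGCTT) start at positions 3, 95.
HindIII cuts after the first base of each site, so after positions 3, 95.
The PstI site (CTGCAG) starts at position 74.
PstI cuts after base 5 of each site (before the last base), so after position 78.
Combined cut positions: 3, 78, 95.
Linear molecule, 3 cuts → 4 fragments:
  1–3 → 3 bp
  4–78 → 75 bp
  79–95 → 17 bp
  96–207 → 112 bp
Sorted largest to smallest: 112, 75, 17, 3 bp.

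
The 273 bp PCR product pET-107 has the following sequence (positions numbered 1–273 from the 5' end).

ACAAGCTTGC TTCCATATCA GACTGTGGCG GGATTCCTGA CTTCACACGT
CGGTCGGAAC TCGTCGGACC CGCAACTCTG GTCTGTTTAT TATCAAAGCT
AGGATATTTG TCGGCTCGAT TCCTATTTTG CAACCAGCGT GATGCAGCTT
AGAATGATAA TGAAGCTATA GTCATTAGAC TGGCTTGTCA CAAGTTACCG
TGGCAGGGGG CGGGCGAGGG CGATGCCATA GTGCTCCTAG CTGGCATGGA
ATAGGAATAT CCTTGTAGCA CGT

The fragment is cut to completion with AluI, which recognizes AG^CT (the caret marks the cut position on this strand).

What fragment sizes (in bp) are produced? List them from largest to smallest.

93, 75, 49, 33, 18, 5 bp

AluI sites (AGCT) start at positions 4, 97, 146, 164, 239.
AluI cuts after base 2 of each site, so after positions 5, 98, 147, 165, 240.
Linear molecule, 5 cuts → 6 fragments:
  1–5 → 5 bp
  6–98 → 93 bp
  99–147 → 49 bp
  148–165 → 18 bp
  166–240 → 75 bp
  241–273 → 33 bp
Sorted largest to smallest: 93, 75, 49, 33, 18, 5 bp.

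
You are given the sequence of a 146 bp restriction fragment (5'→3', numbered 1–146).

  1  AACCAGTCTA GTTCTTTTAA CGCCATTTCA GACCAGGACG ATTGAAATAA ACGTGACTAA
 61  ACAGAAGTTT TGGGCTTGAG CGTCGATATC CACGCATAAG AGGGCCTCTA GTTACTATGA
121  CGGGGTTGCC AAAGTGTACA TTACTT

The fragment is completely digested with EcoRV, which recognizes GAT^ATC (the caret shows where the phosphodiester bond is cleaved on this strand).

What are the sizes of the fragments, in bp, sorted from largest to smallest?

The EcoRV site (GATATC) starts at position 85.
EcoRV cuts after base 3 of each site, so after position 87.
Linear molecule, 1 cut → 2 fragments:
  1–87 → 87 bp
  88–146 → 59 bp
Sorted largest to smallest: 87, 59 bp.

87, 59 bp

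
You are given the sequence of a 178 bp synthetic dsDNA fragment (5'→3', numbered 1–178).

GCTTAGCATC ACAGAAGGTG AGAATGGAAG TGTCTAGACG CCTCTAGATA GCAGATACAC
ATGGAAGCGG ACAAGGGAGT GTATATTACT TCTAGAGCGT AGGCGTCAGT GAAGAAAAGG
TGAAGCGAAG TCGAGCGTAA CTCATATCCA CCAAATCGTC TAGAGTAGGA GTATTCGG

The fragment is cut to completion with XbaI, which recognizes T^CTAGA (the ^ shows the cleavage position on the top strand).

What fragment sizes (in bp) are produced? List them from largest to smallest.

68, 48, 33, 19, 10 bp

XbaI sites (TCTAGA) start at positions 33, 43, 91, 159.
XbaI cuts after the first base of each site, so after positions 33, 43, 91, 159.
Linear molecule, 4 cuts → 5 fragments:
  1–33 → 33 bp
  34–43 → 10 bp
  44–91 → 48 bp
  92–159 → 68 bp
  160–178 → 19 bp
Sorted largest to smallest: 68, 48, 33, 19, 10 bp.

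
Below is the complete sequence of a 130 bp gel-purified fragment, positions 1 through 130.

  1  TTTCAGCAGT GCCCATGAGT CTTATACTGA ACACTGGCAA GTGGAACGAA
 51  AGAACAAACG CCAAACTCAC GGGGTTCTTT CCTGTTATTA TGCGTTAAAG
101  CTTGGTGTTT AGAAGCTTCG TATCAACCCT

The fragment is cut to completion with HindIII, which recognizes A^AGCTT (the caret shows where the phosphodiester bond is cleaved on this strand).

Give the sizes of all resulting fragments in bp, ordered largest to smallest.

98, 17, 15 bp

HindIII sites (AAGCTT) start at positions 98, 113.
HindIII cuts after the first base of each site, so after positions 98, 113.
Linear molecule, 2 cuts → 3 fragments:
  1–98 → 98 bp
  99–113 → 15 bp
  114–130 → 17 bp
Sorted largest to smallest: 98, 17, 15 bp.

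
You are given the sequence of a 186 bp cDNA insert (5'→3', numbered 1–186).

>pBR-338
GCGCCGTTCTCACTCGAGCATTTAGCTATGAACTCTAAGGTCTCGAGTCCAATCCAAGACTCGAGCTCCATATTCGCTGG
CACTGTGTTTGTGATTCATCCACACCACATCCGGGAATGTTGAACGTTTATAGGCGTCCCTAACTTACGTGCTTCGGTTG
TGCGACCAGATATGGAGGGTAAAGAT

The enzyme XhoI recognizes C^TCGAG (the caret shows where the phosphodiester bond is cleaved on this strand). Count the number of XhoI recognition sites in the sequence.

3

CTCGAG occurs starting at positions 13, 42, 60.
XhoI cuts at 3 sites.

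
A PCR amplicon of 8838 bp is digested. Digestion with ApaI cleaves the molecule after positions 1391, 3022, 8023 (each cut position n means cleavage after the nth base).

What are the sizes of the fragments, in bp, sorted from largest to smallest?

5001, 1631, 1391, 815 bp

Linear molecule, 3 cuts → 4 fragments:
  1391 − 0 = 1391 bp
  3022 − 1391 = 1631 bp
  8023 − 3022 = 5001 bp
  8838 − 8023 = 815 bp
Sorted largest to smallest: 5001, 1631, 1391, 815 bp.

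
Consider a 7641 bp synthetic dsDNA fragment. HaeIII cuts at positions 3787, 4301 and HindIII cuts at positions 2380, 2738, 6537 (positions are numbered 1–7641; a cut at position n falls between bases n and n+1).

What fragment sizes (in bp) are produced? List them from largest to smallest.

2380, 2236, 1104, 1049, 514, 358 bp

Combined cut positions (sorted): 2380, 2738, 3787, 4301, 6537.
Linear molecule, 5 cuts → 6 fragments:
  2380 − 0 = 2380 bp
  2738 − 2380 = 358 bp
  3787 − 2738 = 1049 bp
  4301 − 3787 = 514 bp
  6537 − 4301 = 2236 bp
  7641 − 6537 = 1104 bp
Sorted largest to smallest: 2380, 2236, 1104, 1049, 514, 358 bp.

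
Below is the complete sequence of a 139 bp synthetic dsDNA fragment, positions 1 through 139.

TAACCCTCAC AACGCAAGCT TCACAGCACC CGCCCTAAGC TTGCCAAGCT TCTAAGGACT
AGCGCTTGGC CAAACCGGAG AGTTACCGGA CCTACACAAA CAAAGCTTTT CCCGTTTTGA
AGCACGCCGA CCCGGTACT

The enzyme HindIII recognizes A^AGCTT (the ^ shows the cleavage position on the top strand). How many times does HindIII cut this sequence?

4

AAGCTT occurs starting at positions 16, 37, 46, 103.
HindIII cuts at 4 sites.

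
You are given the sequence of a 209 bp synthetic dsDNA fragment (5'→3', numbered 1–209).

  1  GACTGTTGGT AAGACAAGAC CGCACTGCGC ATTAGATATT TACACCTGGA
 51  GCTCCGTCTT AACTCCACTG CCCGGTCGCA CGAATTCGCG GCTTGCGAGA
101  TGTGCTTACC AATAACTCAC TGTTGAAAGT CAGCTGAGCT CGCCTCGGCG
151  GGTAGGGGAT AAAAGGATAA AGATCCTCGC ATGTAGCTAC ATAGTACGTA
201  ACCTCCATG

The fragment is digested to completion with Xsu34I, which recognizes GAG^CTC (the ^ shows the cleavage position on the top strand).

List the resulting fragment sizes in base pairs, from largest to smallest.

87, 71, 51 bp

Xsu34I sites (GAGCTC) start at positions 49, 136.
Xsu34I cuts after base 3 of each site, so after positions 51, 138.
Linear molecule, 2 cuts → 3 fragments:
  1–51 → 51 bp
  52–138 → 87 bp
  139–209 → 71 bp
Sorted largest to smallest: 87, 71, 51 bp.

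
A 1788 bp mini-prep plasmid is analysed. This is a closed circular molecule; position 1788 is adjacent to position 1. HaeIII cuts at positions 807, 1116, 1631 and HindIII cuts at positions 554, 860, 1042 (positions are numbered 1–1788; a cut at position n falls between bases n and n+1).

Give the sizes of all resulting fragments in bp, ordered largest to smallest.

Combined cut positions (sorted): 554, 807, 860, 1042, 1116, 1631.
Circular molecule, 6 cuts → 6 fragments:
  807 − 554 = 253 bp
  860 − 807 = 53 bp
  1042 − 860 = 182 bp
  1116 − 1042 = 74 bp
  1631 − 1116 = 515 bp
  wrap: 1788 − 1631 + 554 = 711 bp
Sorted largest to smallest: 711, 515, 253, 182, 74, 53 bp.

711, 515, 253, 182, 74, 53 bp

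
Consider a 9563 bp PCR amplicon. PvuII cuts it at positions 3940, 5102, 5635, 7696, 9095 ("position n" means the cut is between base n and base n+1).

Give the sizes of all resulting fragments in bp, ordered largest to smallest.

Linear molecule, 5 cuts → 6 fragments:
  3940 − 0 = 3940 bp
  5102 − 3940 = 1162 bp
  5635 − 5102 = 533 bp
  7696 − 5635 = 2061 bp
  9095 − 7696 = 1399 bp
  9563 − 9095 = 468 bp
Sorted largest to smallest: 3940, 2061, 1399, 1162, 533, 468 bp.

3940, 2061, 1399, 1162, 533, 468 bp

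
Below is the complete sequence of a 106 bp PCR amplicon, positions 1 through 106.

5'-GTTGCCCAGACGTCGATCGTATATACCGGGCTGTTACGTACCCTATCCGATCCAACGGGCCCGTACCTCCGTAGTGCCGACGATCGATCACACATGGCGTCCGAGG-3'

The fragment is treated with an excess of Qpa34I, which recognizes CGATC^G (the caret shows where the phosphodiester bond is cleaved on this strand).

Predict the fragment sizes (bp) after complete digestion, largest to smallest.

Qpa34I sites (CGATCG) start at positions 14, 81.
Qpa34I cuts after base 5 of each site (before the last base), so after positions 18, 85.
Linear molecule, 2 cuts → 3 fragments:
  1–18 → 18 bp
  19–85 → 67 bp
  86–106 → 21 bp
Sorted largest to smallest: 67, 21, 18 bp.

67, 21, 18 bp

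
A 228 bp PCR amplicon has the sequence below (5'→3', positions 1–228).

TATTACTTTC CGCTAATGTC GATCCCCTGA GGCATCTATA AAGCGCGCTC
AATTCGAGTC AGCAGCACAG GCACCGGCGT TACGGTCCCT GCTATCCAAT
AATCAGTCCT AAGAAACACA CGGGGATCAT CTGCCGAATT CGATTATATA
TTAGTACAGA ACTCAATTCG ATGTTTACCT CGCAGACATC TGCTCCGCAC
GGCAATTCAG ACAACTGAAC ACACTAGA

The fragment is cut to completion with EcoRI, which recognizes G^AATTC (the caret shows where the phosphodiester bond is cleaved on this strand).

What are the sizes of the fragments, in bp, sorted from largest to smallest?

The EcoRI site (GAATTC) starts at position 136.
EcoRI cuts after the first base of each site, so after position 136.
Linear molecule, 1 cut → 2 fragments:
  1–136 → 136 bp
  137–228 → 92 bp
Sorted largest to smallest: 136, 92 bp.

136, 92 bp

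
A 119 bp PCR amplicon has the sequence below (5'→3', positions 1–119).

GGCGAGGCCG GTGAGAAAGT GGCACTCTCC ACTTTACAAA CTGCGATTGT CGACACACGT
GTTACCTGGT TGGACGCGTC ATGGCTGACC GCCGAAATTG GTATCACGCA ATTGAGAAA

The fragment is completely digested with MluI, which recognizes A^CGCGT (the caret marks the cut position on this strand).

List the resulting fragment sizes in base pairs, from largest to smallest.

The MluI site (ACGCGT) starts at position 74.
MluI cuts after the first base of each site, so after position 74.
Linear molecule, 1 cut → 2 fragments:
  1–74 → 74 bp
  75–119 → 45 bp
Sorted largest to smallest: 74, 45 bp.

74, 45 bp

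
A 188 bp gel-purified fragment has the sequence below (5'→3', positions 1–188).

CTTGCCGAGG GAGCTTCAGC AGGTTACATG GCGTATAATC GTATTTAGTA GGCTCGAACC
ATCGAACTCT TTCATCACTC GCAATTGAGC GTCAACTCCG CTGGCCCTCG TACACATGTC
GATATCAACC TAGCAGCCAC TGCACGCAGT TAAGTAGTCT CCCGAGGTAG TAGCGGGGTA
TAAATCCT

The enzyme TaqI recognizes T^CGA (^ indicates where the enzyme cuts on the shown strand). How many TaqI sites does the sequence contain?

3

TCGA occurs starting at positions 54, 62, 119.
TaqI cuts at 3 sites.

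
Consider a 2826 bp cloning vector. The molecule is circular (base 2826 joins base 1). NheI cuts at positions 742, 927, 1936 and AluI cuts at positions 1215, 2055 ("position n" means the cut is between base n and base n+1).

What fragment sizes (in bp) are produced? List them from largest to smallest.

Combined cut positions (sorted): 742, 927, 1215, 1936, 2055.
Circular molecule, 5 cuts → 5 fragments:
  927 − 742 = 185 bp
  1215 − 927 = 288 bp
  1936 − 1215 = 721 bp
  2055 − 1936 = 119 bp
  wrap: 2826 − 2055 + 742 = 1513 bp
Sorted largest to smallest: 1513, 721, 288, 185, 119 bp.

1513, 721, 288, 185, 119 bp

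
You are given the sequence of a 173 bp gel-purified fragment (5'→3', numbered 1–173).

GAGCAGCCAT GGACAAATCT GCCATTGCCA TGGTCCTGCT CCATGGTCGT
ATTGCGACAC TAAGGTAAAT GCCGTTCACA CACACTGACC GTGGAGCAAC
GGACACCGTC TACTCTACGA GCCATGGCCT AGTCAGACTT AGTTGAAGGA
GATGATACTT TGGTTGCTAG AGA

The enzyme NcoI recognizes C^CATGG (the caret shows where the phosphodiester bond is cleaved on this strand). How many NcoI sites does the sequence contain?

CCATGG occurs starting at positions 7, 28, 41, 122.
NcoI cuts at 4 sites.

4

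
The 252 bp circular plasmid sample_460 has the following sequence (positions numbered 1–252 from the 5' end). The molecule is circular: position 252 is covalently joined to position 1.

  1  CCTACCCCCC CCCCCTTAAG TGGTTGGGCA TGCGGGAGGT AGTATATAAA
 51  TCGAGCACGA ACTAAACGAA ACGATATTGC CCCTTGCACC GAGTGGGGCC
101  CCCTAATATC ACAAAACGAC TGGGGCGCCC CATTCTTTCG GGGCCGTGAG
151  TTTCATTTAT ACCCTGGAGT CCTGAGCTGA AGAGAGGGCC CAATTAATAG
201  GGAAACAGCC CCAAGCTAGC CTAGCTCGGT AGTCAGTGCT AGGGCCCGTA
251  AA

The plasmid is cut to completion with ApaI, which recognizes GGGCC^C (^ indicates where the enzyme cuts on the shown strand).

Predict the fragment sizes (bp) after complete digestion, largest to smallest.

106, 90, 56 bp

ApaI sites (GGGCCC) start at positions 96, 186, 242.
ApaI cuts after base 5 of each site (before the last base), so after positions 100, 190, 246.
Circular molecule, 3 cuts → 3 fragments:
  101–190 → 90 bp
  191–246 → 56 bp
  247–252 then 1–100 → 6 + 100 = 106 bp
Sorted largest to smallest: 106, 90, 56 bp.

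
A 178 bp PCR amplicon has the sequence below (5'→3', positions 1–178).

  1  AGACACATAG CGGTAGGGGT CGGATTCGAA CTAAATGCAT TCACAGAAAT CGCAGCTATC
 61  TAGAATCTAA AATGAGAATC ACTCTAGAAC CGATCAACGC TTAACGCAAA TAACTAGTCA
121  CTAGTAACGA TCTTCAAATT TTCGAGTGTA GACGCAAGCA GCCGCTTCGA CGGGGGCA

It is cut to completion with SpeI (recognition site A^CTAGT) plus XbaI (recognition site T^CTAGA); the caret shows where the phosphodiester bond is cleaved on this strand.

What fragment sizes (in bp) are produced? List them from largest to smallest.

59, 58, 30, 24, 7 bp

SpeI sites (ACTAGT) start at positions 113, 120.
SpeI cuts after the first base of each site, so after positions 113, 120.
XbaI sites (TCTAGA) start at positions 59, 83.
XbaI cuts after the first base of each site, so after positions 59, 83.
Combined cut positions: 59, 83, 113, 120.
Linear molecule, 4 cuts → 5 fragments:
  1–59 → 59 bp
  60–83 → 24 bp
  84–113 → 30 bp
  114–120 → 7 bp
  121–178 → 58 bp
Sorted largest to smallest: 59, 58, 30, 24, 7 bp.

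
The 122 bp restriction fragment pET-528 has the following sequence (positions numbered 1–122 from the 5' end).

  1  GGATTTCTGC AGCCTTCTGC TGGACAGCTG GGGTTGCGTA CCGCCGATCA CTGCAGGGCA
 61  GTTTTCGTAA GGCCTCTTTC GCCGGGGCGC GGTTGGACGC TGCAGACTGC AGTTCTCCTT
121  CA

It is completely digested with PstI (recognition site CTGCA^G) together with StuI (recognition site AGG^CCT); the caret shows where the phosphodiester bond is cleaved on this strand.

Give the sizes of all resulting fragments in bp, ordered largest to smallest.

44, 32, 17, 11, 11, 7 bp

PstI sites (CTGCAG) start at positions 7, 51, 100, 107.
PstI cuts after base 5 of each site (before the last base), so after positions 11, 55, 104, 111.
The StuI site (AGGCCT) starts at position 70.
StuI cuts after base 3 of each site, so after position 72.
Combined cut positions: 11, 55, 72, 104, 111.
Linear molecule, 5 cuts → 6 fragments:
  1–11 → 11 bp
  12–55 → 44 bp
  56–72 → 17 bp
  73–104 → 32 bp
  105–111 → 7 bp
  112–122 → 11 bp
Sorted largest to smallest: 44, 32, 17, 11, 11, 7 bp.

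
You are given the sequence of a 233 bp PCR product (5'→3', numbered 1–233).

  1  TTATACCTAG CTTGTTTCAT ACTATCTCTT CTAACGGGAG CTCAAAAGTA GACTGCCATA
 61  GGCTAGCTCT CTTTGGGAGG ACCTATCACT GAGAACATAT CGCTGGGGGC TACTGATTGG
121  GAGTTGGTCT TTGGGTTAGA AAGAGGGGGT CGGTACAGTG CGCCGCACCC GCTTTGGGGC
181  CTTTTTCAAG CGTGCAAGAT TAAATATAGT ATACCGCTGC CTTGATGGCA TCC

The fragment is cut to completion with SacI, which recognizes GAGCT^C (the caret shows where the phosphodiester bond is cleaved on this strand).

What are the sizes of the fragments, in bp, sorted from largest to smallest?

The SacI site (GAGCTC) starts at position 38.
SacI cuts after base 5 of each site (before the last base), so after position 42.
Linear molecule, 1 cut → 2 fragments:
  1–42 → 42 bp
  43–233 → 191 bp
Sorted largest to smallest: 191, 42 bp.

191, 42 bp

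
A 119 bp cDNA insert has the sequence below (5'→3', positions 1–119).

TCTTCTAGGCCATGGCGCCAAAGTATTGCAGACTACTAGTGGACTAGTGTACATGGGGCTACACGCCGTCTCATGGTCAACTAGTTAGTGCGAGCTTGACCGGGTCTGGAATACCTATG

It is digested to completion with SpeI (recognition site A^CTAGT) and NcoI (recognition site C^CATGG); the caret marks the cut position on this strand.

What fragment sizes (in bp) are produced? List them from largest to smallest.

39, 37, 25, 10, 8 bp

SpeI sites (ACTAGT) start at positions 35, 43, 80.
SpeI cuts after the first base of each site, so after positions 35, 43, 80.
The NcoI site (CCATGG) starts at position 10.
NcoI cuts after the first base of each site, so after position 10.
Combined cut positions: 10, 35, 43, 80.
Linear molecule, 4 cuts → 5 fragments:
  1–10 → 10 bp
  11–35 → 25 bp
  36–43 → 8 bp
  44–80 → 37 bp
  81–119 → 39 bp
Sorted largest to smallest: 39, 37, 25, 10, 8 bp.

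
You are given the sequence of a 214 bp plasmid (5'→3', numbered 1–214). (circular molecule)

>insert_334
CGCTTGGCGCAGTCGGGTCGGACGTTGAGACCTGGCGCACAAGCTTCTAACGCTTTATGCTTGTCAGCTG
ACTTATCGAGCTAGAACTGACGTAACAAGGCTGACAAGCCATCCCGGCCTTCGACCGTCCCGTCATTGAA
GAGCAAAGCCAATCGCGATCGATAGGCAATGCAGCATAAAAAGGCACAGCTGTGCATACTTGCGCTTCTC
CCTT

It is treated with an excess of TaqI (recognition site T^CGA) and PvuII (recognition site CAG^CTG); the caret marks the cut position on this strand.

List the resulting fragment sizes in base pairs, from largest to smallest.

TaqI sites (TCGA) start at positions 76, 121, 159.
TaqI cuts after the first base of each site, so after positions 76, 121, 159.
PvuII sites (CAGCTG) start at positions 65, 187.
PvuII cuts after base 3 of each site, so after positions 67, 189.
Combined cut positions: 67, 76, 121, 159, 189.
Circular molecule, 5 cuts → 5 fragments:
  68–76 → 9 bp
  77–121 → 45 bp
  122–159 → 38 bp
  160–189 → 30 bp
  190–214 then 1–67 → 25 + 67 = 92 bp
Sorted largest to smallest: 92, 45, 38, 30, 9 bp.

92, 45, 38, 30, 9 bp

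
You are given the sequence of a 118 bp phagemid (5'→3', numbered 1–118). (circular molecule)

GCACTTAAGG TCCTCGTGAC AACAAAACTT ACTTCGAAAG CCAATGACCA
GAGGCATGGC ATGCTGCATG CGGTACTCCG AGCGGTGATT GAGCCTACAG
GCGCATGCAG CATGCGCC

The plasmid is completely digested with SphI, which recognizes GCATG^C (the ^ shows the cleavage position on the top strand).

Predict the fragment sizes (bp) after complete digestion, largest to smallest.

67, 37, 7, 7 bp

SphI sites (GCATGC) start at positions 59, 66, 103, 110.
SphI cuts after base 5 of each site (before the last base), so after positions 63, 70, 107, 114.
Circular molecule, 4 cuts → 4 fragments:
  64–70 → 7 bp
  71–107 → 37 bp
  108–114 → 7 bp
  115–118 then 1–63 → 4 + 63 = 67 bp
Sorted largest to smallest: 67, 37, 7, 7 bp.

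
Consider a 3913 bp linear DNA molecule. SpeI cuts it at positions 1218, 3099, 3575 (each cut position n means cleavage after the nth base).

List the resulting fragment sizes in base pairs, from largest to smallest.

1881, 1218, 476, 338 bp

Linear molecule, 3 cuts → 4 fragments:
  1218 − 0 = 1218 bp
  3099 − 1218 = 1881 bp
  3575 − 3099 = 476 bp
  3913 − 3575 = 338 bp
Sorted largest to smallest: 1881, 1218, 476, 338 bp.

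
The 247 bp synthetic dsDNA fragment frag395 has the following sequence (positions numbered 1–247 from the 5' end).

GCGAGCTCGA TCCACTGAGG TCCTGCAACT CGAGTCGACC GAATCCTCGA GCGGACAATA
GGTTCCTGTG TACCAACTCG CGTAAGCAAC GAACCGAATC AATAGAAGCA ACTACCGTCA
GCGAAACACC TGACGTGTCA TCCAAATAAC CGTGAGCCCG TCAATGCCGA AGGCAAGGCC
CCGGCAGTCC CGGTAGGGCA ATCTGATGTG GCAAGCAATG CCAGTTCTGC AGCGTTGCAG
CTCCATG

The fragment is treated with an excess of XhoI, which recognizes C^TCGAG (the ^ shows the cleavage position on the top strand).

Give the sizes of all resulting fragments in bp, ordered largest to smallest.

XhoI sites (CTCGAG) start at positions 29, 46.
XhoI cuts after the first base of each site, so after positions 29, 46.
Linear molecule, 2 cuts → 3 fragments:
  1–29 → 29 bp
  30–46 → 17 bp
  47–247 → 201 bp
Sorted largest to smallest: 201, 29, 17 bp.

201, 29, 17 bp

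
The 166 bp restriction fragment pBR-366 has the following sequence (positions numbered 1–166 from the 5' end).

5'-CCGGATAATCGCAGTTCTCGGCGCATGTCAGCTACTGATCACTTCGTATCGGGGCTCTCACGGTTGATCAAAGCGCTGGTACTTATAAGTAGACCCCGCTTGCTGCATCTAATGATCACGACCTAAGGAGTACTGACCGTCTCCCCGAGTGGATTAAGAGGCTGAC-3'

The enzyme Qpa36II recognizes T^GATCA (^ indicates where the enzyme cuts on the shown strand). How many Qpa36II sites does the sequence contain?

3

TGATCA occurs starting at positions 36, 65, 113.
Qpa36II cuts at 3 sites.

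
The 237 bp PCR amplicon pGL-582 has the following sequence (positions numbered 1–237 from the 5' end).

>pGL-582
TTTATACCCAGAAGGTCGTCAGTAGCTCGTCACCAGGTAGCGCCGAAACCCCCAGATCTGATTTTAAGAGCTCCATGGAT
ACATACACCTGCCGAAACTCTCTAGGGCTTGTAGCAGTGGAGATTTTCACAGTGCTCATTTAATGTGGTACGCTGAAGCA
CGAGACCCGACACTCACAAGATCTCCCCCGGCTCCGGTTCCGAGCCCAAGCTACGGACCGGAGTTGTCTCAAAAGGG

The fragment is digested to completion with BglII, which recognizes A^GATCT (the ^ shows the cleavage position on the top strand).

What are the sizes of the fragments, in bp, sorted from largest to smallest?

125, 58, 54 bp

BglII sites (AGATCT) start at positions 54, 179.
BglII cuts after the first base of each site, so after positions 54, 179.
Linear molecule, 2 cuts → 3 fragments:
  1–54 → 54 bp
  55–179 → 125 bp
  180–237 → 58 bp
Sorted largest to smallest: 125, 58, 54 bp.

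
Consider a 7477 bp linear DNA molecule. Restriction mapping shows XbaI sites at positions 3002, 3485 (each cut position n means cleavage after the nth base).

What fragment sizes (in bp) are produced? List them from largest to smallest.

3992, 3002, 483 bp

Linear molecule, 2 cuts → 3 fragments:
  3002 − 0 = 3002 bp
  3485 − 3002 = 483 bp
  7477 − 3485 = 3992 bp
Sorted largest to smallest: 3992, 3002, 483 bp.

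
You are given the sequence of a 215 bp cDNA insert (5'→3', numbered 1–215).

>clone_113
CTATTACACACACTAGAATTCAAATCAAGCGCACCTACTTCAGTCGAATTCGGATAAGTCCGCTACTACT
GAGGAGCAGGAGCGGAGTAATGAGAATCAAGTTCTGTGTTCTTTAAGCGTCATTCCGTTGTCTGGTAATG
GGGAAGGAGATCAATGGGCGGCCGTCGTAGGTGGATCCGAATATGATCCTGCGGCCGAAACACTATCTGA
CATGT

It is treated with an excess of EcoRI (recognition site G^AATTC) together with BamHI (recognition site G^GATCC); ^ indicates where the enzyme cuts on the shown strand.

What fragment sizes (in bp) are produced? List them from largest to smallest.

127, 42, 30, 16 bp

EcoRI sites (GAATTC) start at positions 16, 46.
EcoRI cuts after the first base of each site, so after positions 16, 46.
The BamHI site (GGATCC) starts at position 173.
BamHI cuts after the first base of each site, so after position 173.
Combined cut positions: 16, 46, 173.
Linear molecule, 3 cuts → 4 fragments:
  1–16 → 16 bp
  17–46 → 30 bp
  47–173 → 127 bp
  174–215 → 42 bp
Sorted largest to smallest: 127, 42, 30, 16 bp.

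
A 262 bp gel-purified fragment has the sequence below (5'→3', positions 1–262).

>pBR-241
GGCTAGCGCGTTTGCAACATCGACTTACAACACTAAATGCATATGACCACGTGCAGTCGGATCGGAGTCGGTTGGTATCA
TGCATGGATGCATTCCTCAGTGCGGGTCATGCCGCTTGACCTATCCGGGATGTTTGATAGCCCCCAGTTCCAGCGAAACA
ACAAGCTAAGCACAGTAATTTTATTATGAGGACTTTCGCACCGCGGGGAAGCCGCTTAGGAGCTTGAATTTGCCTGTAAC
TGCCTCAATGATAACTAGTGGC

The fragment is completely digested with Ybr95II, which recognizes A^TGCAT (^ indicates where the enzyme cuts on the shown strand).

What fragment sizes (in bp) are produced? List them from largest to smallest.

Ybr95II sites (ATGCAT) start at positions 37, 80, 88.
Ybr95II cuts after the first base of each site, so after positions 37, 80, 88.
Linear molecule, 3 cuts → 4 fragments:
  1–37 → 37 bp
  38–80 → 43 bp
  81–88 → 8 bp
  89–262 → 174 bp
Sorted largest to smallest: 174, 43, 37, 8 bp.

174, 43, 37, 8 bp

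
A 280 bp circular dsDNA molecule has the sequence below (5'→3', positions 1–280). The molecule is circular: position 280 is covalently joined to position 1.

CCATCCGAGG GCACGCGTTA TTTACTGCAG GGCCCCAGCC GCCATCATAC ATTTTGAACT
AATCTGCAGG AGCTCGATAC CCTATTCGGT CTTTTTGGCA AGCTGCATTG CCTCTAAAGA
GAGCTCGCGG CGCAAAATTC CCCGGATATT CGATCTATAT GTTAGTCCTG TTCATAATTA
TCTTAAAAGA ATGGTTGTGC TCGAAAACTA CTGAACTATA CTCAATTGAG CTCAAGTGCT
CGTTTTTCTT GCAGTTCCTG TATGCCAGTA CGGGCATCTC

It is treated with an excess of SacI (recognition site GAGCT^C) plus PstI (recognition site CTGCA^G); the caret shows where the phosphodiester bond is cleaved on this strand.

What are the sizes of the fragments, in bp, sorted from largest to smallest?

SacI sites (GAGCTC) start at positions 70, 121, 228.
SacI cuts after base 5 of each site (before the last base), so after positions 74, 125, 232.
PstI sites (CTGCAG) start at positions 25, 64.
PstI cuts after base 5 of each site (before the last base), so after positions 29, 68.
Combined cut positions: 29, 68, 74, 125, 232.
Circular molecule, 5 cuts → 5 fragments:
  30–68 → 39 bp
  69–74 → 6 bp
  75–125 → 51 bp
  126–232 → 107 bp
  233–280 then 1–29 → 48 + 29 = 77 bp
Sorted largest to smallest: 107, 77, 51, 39, 6 bp.

107, 77, 51, 39, 6 bp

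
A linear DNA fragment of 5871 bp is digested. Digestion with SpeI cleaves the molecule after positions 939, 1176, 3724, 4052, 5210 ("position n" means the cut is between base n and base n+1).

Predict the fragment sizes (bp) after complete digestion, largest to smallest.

2548, 1158, 939, 661, 328, 237 bp

Linear molecule, 5 cuts → 6 fragments:
  939 − 0 = 939 bp
  1176 − 939 = 237 bp
  3724 − 1176 = 2548 bp
  4052 − 3724 = 328 bp
  5210 − 4052 = 1158 bp
  5871 − 5210 = 661 bp
Sorted largest to smallest: 2548, 1158, 939, 661, 328, 237 bp.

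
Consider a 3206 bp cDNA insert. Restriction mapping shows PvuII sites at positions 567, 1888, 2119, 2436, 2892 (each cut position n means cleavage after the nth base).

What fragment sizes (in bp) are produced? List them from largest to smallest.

1321, 567, 456, 317, 314, 231 bp

Linear molecule, 5 cuts → 6 fragments:
  567 − 0 = 567 bp
  1888 − 567 = 1321 bp
  2119 − 1888 = 231 bp
  2436 − 2119 = 317 bp
  2892 − 2436 = 456 bp
  3206 − 2892 = 314 bp
Sorted largest to smallest: 1321, 567, 456, 317, 314, 231 bp.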